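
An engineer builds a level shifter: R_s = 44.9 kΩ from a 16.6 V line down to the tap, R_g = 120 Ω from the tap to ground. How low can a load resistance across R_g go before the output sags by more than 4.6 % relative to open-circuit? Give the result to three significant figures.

Output resistance R_th = R_s‖R_g = (44900 × 120)/45020 = 119.7 Ω.
The fractional drop is R_th/(R_th + R_L); requiring this ≤ 0.0460 gives R_L ≥ R_th(1/0.0460 − 1) = 119.7 × 20.74 = 2.48 kΩ.

R_L(min) ≈ 2.48 kΩ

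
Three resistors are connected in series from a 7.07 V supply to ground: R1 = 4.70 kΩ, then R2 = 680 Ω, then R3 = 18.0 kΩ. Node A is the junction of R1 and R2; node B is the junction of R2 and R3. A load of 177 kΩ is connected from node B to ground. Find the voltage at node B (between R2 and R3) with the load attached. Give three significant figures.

V ≈ 5.32 V

At node B, R3 is in parallel with the load: R3‖R_L = 16340 Ω.
Below node A the resistance is R2 + (R3‖R_L) = 17020 Ω, so V_A = 7.07 × 17020/21720 = 5.540 V.
Then V_B = V_A × (R3‖R_L)/(R2 + R3‖R_L) = 5.540 × 16340/17020 = 5.32 V.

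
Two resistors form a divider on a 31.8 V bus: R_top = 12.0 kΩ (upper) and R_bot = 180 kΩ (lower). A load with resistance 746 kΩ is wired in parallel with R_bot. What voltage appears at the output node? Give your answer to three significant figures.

The load sits in parallel with R_bot: R_bot‖R_L = (180 × 746) / (180 + 746) = 145.0 kΩ.
V_out = 31.8 × 145.0 / (12.0 + 145.0) = 31.8 × 145.0/157.0 = 29.4 V.

V_out ≈ 29.4 V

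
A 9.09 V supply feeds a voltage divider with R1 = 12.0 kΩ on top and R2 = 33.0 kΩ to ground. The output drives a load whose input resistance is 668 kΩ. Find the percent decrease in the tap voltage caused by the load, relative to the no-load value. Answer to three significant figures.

The divider's output (Thévenin) resistance is R1‖R2 = 8.800 kΩ.
Fractional drop under load = R_th/(R_th + R_L) = 8.800 / (8.800 + 668) = 0.01300.
So the output falls by 1.30 %.

1.30 %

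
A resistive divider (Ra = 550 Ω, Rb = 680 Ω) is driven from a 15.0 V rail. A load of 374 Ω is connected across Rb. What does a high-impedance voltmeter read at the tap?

V_out ≈ 4.57 V

The load sits in parallel with Rb: Rb‖R_L = (680 × 374) / (680 + 374) = 241.3 Ω.
V_out = 15.0 × 241.3 / (550 + 241.3) = 15.0 × 241.3/791.3 = 4.57 V.
(Unloaded it would have been 8.29 V.)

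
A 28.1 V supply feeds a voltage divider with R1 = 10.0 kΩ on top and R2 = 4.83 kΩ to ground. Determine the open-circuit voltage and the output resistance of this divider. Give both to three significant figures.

V_th = 9.15 V, R_th = 3.26 kΩ

V_th is the open-circuit tap voltage: 28.1 × 4.83/(10.0 + 4.83) = 9.15 V.
With the supply zeroed, R1 and R2 appear in parallel from the tap: R_th = R1‖R2 = (10.0 × 4.83)/14.83 = 3.26 kΩ.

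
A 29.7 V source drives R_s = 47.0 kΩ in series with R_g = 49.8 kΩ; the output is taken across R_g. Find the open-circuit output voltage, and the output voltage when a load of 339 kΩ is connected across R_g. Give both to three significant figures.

Unloaded: 15.3 V; loaded: 14.3 V

Open-circuit: V = 29.7 × 49.8/(47.0 + 49.8) = 15.3 V.
With the load, R_g becomes R_g‖R_L = 43.42 kΩ, so V = 29.7 × 43.42/90.42 = 14.3 V.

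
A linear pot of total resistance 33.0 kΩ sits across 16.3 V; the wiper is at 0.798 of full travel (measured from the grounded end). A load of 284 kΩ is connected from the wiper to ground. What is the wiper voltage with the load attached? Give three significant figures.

V ≈ 12.8 V

The wiper splits the pot into (1−α)R = 6.666 kΩ above and αR = 26.33 kΩ below.
Lower section ‖ load = 24.10 kΩ.
V_wiper = 16.3 × 24.10/(6.666 + 24.10) = 12.8 V.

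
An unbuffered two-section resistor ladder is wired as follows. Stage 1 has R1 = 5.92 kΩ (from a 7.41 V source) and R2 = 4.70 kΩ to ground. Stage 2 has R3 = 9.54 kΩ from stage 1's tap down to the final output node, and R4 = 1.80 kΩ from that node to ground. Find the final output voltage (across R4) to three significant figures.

Stage 2 presents R3+R4 = 11.34 kΩ as a load on stage 1's tap.
Stage 1's lower leg becomes R2‖(R3+R4) = 3.323 kΩ, so V_mid = 7.41 × 3.323/9.243 = 2.664 V.
Stage 2 is itself unloaded: V_out = V_mid × R4/(R3+R4) = 2.664 × 1.80/11.34 = 0.423 V.

V_out ≈ 0.423 V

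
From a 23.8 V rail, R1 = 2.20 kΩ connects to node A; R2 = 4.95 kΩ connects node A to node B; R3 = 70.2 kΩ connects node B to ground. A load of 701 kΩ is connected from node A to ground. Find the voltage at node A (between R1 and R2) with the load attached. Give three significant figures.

V ≈ 23.1 V

Below node A the series string R2+R3 = 75.15 kΩ sits in parallel with the 701 kΩ load: 67.87 kΩ.
V_A = 23.8 × 67.87/(2.20 + 67.87) = 23.1 V.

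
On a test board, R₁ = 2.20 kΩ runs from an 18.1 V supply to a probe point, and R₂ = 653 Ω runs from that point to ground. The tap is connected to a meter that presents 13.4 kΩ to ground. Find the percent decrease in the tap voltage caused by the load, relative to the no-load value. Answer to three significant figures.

3.62 %

The divider's output (Thévenin) resistance is R₁‖R₂ = 503.5 Ω.
Fractional drop under load = R_th/(R_th + R_L) = 503.5 / (503.5 + 13400) = 0.03622.
So the output falls by 3.62 %.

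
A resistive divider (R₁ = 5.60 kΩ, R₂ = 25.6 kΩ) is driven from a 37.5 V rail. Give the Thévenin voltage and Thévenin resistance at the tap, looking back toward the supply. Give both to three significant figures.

V_th = 30.8 V, R_th = 4.59 kΩ

V_th is the open-circuit tap voltage: 37.5 × 25.6/(5.60 + 25.6) = 30.8 V.
With the supply zeroed, R₁ and R₂ appear in parallel from the tap: R_th = R₁‖R₂ = (5.60 × 25.6)/31.20 = 4.59 kΩ.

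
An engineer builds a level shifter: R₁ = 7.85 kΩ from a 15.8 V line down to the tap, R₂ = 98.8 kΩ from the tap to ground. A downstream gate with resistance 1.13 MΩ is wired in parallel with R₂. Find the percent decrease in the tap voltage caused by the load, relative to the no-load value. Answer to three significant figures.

The divider's output (Thévenin) resistance is R₁‖R₂ = 7.272 kΩ.
Fractional drop under load = R_th/(R_th + R_L) = 7.272 / (7.272 + 1130) = 0.006394.
So the output falls by 0.639 %.

0.639 %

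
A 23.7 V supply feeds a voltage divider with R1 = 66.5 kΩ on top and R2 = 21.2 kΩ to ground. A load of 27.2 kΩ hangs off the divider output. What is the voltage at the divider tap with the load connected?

The load sits in parallel with R2: R2‖R_L = (21.2 × 27.2) / (21.2 + 27.2) = 11.91 kΩ.
V_out = 23.7 × 11.91 / (66.5 + 11.91) = 23.7 × 11.91/78.41 = 3.60 V.

V_out ≈ 3.60 V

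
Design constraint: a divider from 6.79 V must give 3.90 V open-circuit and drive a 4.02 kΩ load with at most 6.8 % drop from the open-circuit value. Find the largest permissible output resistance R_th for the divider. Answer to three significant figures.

Loading drop = R_th/(R_th + R_L) ≤ 0.0680, so R_th ≤ R_L · ε/(1−ε) = 4.02 kΩ × 0.0680/0.9320 = 293 Ω.
(Any R1, R2 with R2/(R1+R2) = 0.574 and R1‖R2 ≤ 293 Ω will meet the spec.)

R_th ≤ 293 Ω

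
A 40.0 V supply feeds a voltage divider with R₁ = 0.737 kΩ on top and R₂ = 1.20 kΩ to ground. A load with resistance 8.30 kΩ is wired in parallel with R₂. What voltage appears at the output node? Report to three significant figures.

V_out ≈ 23.5 V

The load sits in parallel with R₂: R₂‖R_L = (1200 × 8300) / (1200 + 8300) = 1048 Ω.
V_out = 40.0 × 1048 / (737 + 1048) = 40.0 × 1048/1785 = 23.5 V.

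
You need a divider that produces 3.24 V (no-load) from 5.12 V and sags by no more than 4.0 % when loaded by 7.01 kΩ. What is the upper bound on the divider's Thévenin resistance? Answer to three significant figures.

Loading drop = R_th/(R_th + R_L) ≤ 0.0400, so R_th ≤ R_L · ε/(1−ε) = 7.01 kΩ × 0.0400/0.9600 = 292 Ω.
(Any R1, R2 with R2/(R1+R2) = 0.633 and R1‖R2 ≤ 292 Ω will meet the spec.)

R_th ≤ 292 Ω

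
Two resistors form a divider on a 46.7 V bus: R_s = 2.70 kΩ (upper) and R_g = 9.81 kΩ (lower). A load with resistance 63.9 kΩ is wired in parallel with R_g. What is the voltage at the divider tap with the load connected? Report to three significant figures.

The load sits in parallel with R_g: R_g‖R_L = (9.81 × 63.9) / (9.81 + 63.9) = 8.504 kΩ.
V_out = 46.7 × 8.504 / (2.70 + 8.504) = 46.7 × 8.504/11.20 = 35.4 V.

V_out ≈ 35.4 V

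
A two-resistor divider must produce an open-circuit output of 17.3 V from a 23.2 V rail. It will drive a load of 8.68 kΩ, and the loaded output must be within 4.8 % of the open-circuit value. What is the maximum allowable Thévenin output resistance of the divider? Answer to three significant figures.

R_th ≤ 438 Ω

Loading drop = R_th/(R_th + R_L) ≤ 0.0480, so R_th ≤ R_L · ε/(1−ε) = 8.68 kΩ × 0.0480/0.9520 = 438 Ω.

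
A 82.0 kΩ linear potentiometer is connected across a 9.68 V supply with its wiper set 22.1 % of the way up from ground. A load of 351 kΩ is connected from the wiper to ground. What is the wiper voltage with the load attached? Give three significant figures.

V ≈ 2.06 V

The wiper splits the pot into (1−α)R = 63.88 kΩ above and αR = 18.12 kΩ below.
Lower section ‖ load = 17.23 kΩ.
V_wiper = 9.68 × 17.23/(63.88 + 17.23) = 2.06 V.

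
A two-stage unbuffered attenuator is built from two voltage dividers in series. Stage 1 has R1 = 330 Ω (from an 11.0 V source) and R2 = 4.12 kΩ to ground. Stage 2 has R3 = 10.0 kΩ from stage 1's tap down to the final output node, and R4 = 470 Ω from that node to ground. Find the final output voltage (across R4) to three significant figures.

Stage 2 presents R3+R4 = 10470 Ω as a load on stage 1's tap.
Stage 1's lower leg becomes R2‖(R3+R4) = 2957 Ω, so V_mid = 11.0 × 2957/3287 = 9.896 V.
Stage 2 is itself unloaded: V_out = V_mid × R4/(R3+R4) = 9.896 × 470/10470 = 0.444 V.

V_out ≈ 0.444 V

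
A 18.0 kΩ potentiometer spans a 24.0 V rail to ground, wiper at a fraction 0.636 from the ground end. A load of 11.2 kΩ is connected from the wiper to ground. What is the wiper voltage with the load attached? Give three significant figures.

V ≈ 11.1 V

The wiper splits the pot into (1−α)R = 6.552 kΩ above and αR = 11.45 kΩ below.
Lower section ‖ load = 5.661 kΩ.
V_wiper = 24.0 × 5.661/(6.552 + 5.661) = 11.1 V.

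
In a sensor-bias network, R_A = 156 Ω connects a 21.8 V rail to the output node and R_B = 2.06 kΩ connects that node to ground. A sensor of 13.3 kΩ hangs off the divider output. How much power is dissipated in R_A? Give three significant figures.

Total resistance from the source is R_A + (R_B‖R_L) = 1940 Ω, so I = 21.8/1940 Ω = 11.24 mA.
P = I²·R_A = (11.24 mA)² × 156 Ω = 19.7 mW.

P ≈ 19.7 mW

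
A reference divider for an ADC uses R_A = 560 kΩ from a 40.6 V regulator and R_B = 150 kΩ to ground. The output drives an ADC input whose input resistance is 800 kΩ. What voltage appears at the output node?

V_out ≈ 7.47 V

The load sits in parallel with R_B: R_B‖R_L = (150 × 800) / (150 + 800) = 126.3 kΩ.
V_out = 40.6 × 126.3 / (560 + 126.3) = 40.6 × 126.3/686.3 = 7.47 V.
(Unloaded it would have been 8.58 V.)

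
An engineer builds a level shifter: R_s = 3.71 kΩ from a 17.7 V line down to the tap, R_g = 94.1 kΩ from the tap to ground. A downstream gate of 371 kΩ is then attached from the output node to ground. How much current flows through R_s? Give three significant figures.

I ≈ 0.225 mA

R_g‖R_L = 75.06 kΩ, so the source sees R_s + R_g‖R_L = 78.77 kΩ.
I = 17.7 V / 78.77 kΩ = 0.225 mA.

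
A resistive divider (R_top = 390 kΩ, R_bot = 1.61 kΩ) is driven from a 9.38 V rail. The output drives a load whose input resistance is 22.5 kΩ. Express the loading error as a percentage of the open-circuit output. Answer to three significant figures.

The divider's output (Thévenin) resistance is R_top‖R_bot = 1.603 kΩ.
Fractional drop under load = R_th/(R_th + R_L) = 1.603 / (1.603 + 22.5) = 0.06652.
So the output falls by 6.65 %.

6.65 %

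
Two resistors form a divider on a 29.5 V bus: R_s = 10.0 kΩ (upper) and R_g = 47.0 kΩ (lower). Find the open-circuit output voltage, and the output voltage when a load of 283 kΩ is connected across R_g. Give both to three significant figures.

Open-circuit: V = 29.5 × 47.0/(10.0 + 47.0) = 24.3 V.
With the load, R_g becomes R_g‖R_L = 40.31 kΩ, so V = 29.5 × 40.31/50.31 = 23.6 V.

Unloaded: 24.3 V; loaded: 23.6 V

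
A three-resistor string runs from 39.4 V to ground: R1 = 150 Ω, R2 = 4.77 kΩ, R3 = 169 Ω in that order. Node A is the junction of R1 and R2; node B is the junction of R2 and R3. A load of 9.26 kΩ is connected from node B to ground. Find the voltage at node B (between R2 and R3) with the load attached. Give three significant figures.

At node B, R3 is in parallel with the load: R3‖R_L = 166.0 Ω.
Below node A the resistance is R2 + (R3‖R_L) = 4936 Ω, so V_A = 39.4 × 4936/5086 = 38.24 V.
Then V_B = V_A × (R3‖R_L)/(R2 + R3‖R_L) = 38.24 × 166.0/4936 = 1.29 V.

V ≈ 1.29 V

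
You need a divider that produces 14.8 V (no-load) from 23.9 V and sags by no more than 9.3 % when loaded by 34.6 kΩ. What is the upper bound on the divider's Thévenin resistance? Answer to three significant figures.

Loading drop = R_th/(R_th + R_L) ≤ 0.0930, so R_th ≤ R_L · ε/(1−ε) = 34.6 kΩ × 0.0930/0.9070 = 3.55 kΩ.
(Any R1, R2 with R2/(R1+R2) = 0.619 and R1‖R2 ≤ 3.55 kΩ will meet the spec.)

R_th ≤ 3.55 kΩ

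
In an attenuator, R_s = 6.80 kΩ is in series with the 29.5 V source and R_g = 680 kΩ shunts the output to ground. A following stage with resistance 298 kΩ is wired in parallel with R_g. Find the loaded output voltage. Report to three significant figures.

The load sits in parallel with R_g: R_g‖R_L = (680 × 298) / (680 + 298) = 207.2 kΩ.
V_out = 29.5 × 207.2 / (6.80 + 207.2) = 29.5 × 207.2/214.0 = 28.6 V.

V_out ≈ 28.6 V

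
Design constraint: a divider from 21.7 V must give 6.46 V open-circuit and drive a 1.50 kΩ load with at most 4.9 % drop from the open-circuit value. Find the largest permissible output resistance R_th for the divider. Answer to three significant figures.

R_th ≤ 77.3 Ω

Loading drop = R_th/(R_th + R_L) ≤ 0.0490, so R_th ≤ R_L · ε/(1−ε) = 1.50 kΩ × 0.0490/0.9510 = 77.3 Ω.
(Any R1, R2 with R2/(R1+R2) = 0.298 and R1‖R2 ≤ 77.3 Ω will meet the spec.)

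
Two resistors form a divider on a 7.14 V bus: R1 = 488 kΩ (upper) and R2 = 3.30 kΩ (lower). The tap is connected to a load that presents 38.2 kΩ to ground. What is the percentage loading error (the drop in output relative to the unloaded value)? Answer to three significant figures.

The divider's output (Thévenin) resistance is R1‖R2 = 3.278 kΩ.
Fractional drop under load = R_th/(R_th + R_L) = 3.278 / (3.278 + 38.2) = 0.07903.
So the output falls by 7.90 %.

7.90 %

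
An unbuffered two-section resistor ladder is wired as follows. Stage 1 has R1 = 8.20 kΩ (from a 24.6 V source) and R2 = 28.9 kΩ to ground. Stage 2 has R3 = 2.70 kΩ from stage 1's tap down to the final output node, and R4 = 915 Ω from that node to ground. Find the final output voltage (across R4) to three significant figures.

V_out ≈ 1.75 V

Stage 2 presents R3+R4 = 3615 Ω as a load on stage 1's tap.
Stage 1's lower leg becomes R2‖(R3+R4) = 3213 Ω, so V_mid = 24.6 × 3213/11410 = 6.926 V.
Stage 2 is itself unloaded: V_out = V_mid × R4/(R3+R4) = 6.926 × 915/3615 = 1.75 V.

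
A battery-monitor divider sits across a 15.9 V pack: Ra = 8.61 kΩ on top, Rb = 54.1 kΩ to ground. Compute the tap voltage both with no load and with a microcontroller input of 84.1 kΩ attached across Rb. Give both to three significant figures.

Unloaded: 13.7 V; loaded: 12.6 V

Open-circuit: V = 15.9 × 54.1/(8.61 + 54.1) = 13.7 V.
With the load, Rb becomes Rb‖R_L = 32.92 kΩ, so V = 15.9 × 32.92/41.53 = 12.6 V.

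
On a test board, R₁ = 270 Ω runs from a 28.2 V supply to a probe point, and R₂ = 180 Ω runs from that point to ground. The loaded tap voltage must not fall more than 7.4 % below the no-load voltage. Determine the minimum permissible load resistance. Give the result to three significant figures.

Output resistance R_th = R₁‖R₂ = (270 × 180)/450.0 = 108.0 Ω.
The fractional drop is R_th/(R_th + R_L); requiring this ≤ 0.0740 gives R_L ≥ R_th(1/0.0740 − 1) = 108.0 × 12.51 = 1.35 kΩ.

R_L(min) ≈ 1.35 kΩ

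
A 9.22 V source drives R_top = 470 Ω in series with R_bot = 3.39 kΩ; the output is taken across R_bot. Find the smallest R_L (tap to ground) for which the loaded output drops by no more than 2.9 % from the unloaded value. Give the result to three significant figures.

Output resistance R_th = R_top‖R_bot = (470 × 3390)/3860 = 412.8 Ω.
The fractional drop is R_th/(R_th + R_L); requiring this ≤ 0.0290 gives R_L ≥ R_th(1/0.0290 − 1) = 412.8 × 33.48 = 13.8 kΩ.

R_L(min) ≈ 13.8 kΩ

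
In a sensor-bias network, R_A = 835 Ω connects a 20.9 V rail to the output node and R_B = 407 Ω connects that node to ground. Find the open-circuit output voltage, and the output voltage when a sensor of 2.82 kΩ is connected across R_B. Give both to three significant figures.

Open-circuit: V = 20.9 × 407/(835 + 407) = 6.85 V.
With the load, R_B becomes R_B‖R_L = 355.7 Ω, so V = 20.9 × 355.7/1191 = 6.24 V.

Unloaded: 6.85 V; loaded: 6.24 V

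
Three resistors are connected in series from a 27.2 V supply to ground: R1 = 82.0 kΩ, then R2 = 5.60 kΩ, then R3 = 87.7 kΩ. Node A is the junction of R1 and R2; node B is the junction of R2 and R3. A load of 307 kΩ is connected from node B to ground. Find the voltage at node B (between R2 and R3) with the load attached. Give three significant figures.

V ≈ 11.9 V

At node B, R3 is in parallel with the load: R3‖R_L = 68.21 kΩ.
Below node A the resistance is R2 + (R3‖R_L) = 73.81 kΩ, so V_A = 27.2 × 73.81/155.8 = 12.89 V.
Then V_B = V_A × (R3‖R_L)/(R2 + R3‖R_L) = 12.89 × 68.21/73.81 = 11.9 V.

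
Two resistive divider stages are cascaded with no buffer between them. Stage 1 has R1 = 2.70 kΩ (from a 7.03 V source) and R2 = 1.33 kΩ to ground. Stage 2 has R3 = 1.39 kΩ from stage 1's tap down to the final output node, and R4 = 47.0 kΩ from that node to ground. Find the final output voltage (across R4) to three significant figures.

Stage 2 presents R3+R4 = 48.39 kΩ as a load on stage 1's tap.
Stage 1's lower leg becomes R2‖(R3+R4) = 1.294 kΩ, so V_mid = 7.03 × 1.294/3.994 = 2.278 V.
Stage 2 is itself unloaded: V_out = V_mid × R4/(R3+R4) = 2.278 × 47.0/48.39 = 2.21 V.

V_out ≈ 2.21 V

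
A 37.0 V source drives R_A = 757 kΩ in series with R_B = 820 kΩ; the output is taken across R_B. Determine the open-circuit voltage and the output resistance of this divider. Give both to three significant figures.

V_th = 19.2 V, R_th = 394 kΩ

V_th is the open-circuit tap voltage: 37.0 × 820/(757 + 820) = 19.2 V.
With the supply zeroed, R_A and R_B appear in parallel from the tap: R_th = R_A‖R_B = (757 × 820)/1577 = 394 kΩ.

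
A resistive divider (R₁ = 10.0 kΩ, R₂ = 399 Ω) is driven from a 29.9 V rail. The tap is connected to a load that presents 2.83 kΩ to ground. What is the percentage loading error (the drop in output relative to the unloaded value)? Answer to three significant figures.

Unloaded V = 29.9 × 399/10400 = 1.1472 V.
Loaded: R₂‖R_L = 349.7 Ω, giving V = 29.9 × 349.7/10350 = 1.0103 V.
Drop = (1.1472 − 1.0103) / 1.1472 = 11.9 %.

11.9 %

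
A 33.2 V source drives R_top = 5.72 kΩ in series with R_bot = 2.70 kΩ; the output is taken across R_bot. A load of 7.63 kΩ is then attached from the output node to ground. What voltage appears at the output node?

The load sits in parallel with R_bot: R_bot‖R_L = (2.70 × 7.63) / (2.70 + 7.63) = 1.994 kΩ.
V_out = 33.2 × 1.994 / (5.72 + 1.994) = 33.2 × 1.994/7.714 = 8.58 V.

V_out ≈ 8.58 V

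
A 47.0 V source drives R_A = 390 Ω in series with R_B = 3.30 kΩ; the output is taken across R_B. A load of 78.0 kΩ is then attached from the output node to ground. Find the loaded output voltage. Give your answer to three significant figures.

The load sits in parallel with R_B: R_B‖R_L = (3300 × 78000) / (3300 + 78000) = 3166 Ω.
V_out = 47.0 × 3166 / (390 + 3166) = 47.0 × 3166/3556 = 41.8 V.

V_out ≈ 41.8 V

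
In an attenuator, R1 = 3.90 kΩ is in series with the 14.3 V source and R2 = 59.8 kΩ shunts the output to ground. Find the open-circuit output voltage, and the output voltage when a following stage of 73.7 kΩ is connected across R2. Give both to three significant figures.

Open-circuit: V = 14.3 × 59.8/(3.90 + 59.8) = 13.4 V.
With the load, R2 becomes R2‖R_L = 33.01 kΩ, so V = 14.3 × 33.01/36.91 = 12.8 V.

Unloaded: 13.4 V; loaded: 12.8 V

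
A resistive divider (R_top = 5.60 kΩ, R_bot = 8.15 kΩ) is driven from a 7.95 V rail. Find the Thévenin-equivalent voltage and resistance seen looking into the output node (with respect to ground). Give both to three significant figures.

V_th = 4.71 V, R_th = 3.32 kΩ

V_th is the open-circuit tap voltage: 7.95 × 8.15/(5.60 + 8.15) = 4.71 V.
With the supply zeroed, R_top and R_bot appear in parallel from the tap: R_th = R_top‖R_bot = (5.60 × 8.15)/13.75 = 3.32 kΩ.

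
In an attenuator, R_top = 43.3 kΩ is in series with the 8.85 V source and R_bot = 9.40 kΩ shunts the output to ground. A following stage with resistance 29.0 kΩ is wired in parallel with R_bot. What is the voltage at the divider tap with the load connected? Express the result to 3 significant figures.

V_out ≈ 1.25 V

The load sits in parallel with R_bot: R_bot‖R_L = (9.40 × 29.0) / (9.40 + 29.0) = 7.099 kΩ.
V_out = 8.85 × 7.099 / (43.3 + 7.099) = 8.85 × 7.099/50.40 = 1.25 V.
(Unloaded it would have been 1.58 V.)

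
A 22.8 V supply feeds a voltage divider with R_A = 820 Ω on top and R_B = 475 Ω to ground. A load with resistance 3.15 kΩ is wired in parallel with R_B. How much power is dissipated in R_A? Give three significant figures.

Total resistance from the source is R_A + (R_B‖R_L) = 1233 Ω, so I = 22.8/1233 Ω = 18.50 mA.
P = I²·R_A = (18.50 mA)² × 820 Ω = 280 mW.

P ≈ 280 mW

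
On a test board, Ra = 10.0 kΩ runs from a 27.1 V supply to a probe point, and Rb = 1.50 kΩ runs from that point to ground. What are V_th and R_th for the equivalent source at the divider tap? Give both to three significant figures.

V_th is the open-circuit tap voltage: 27.1 × 1.50/(10.0 + 1.50) = 3.53 V.
With the supply zeroed, Ra and Rb appear in parallel from the tap: R_th = Ra‖Rb = (10.0 × 1.50)/11.50 = 1.30 kΩ.

V_th = 3.53 V, R_th = 1.30 kΩ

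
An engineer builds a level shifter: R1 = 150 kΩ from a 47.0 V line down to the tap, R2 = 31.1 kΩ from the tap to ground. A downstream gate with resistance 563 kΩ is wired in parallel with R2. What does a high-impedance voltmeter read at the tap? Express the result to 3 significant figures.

V_out ≈ 7.72 V

The load sits in parallel with R2: R2‖R_L = (31.1 × 563) / (31.1 + 563) = 29.47 kΩ.
V_out = 47.0 × 29.47 / (150 + 29.47) = 47.0 × 29.47/179.5 = 7.72 V.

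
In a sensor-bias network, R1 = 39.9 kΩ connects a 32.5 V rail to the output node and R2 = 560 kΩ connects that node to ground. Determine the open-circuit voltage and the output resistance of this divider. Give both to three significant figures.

V_th is the open-circuit tap voltage: 32.5 × 560/(39.9 + 560) = 30.3 V.
With the supply zeroed, R1 and R2 appear in parallel from the tap: R_th = R1‖R2 = (39.9 × 560)/599.9 = 37.2 kΩ.

V_th = 30.3 V, R_th = 37.2 kΩ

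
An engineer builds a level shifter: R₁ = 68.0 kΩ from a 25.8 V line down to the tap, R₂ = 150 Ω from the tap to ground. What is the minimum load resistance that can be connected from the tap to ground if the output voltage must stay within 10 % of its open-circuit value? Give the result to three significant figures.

Output resistance R_th = R₁‖R₂ = (68000 × 150)/68150 = 149.7 Ω.
The fractional drop is R_th/(R_th + R_L); requiring this ≤ 0.100 gives R_L ≥ R_th(1/0.100 − 1) = 149.7 × 9.000 = 1.35 kΩ.

R_L(min) ≈ 1.35 kΩ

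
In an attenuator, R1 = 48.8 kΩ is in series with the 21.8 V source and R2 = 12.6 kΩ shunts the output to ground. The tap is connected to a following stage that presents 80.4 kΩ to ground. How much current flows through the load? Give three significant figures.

R2‖R_L = 10.89 kΩ; V_out = 21.8 × 10.89/59.69 = 3.978 V.
I_L = V_out / R_L = 3.978 / 80.4 kΩ = 0.0495 mA.

I_L ≈ 0.0495 mA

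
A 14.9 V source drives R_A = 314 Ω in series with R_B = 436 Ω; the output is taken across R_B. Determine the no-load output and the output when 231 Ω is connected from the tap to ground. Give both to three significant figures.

Unloaded: 8.66 V; loaded: 4.84 V

Open-circuit: V = 14.9 × 436/(314 + 436) = 8.66 V.
With the load, R_B becomes R_B‖R_L = 151.0 Ω, so V = 14.9 × 151.0/465.0 = 4.84 V.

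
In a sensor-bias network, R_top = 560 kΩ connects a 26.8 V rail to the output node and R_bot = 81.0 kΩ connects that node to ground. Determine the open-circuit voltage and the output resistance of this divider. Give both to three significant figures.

V_th is the open-circuit tap voltage: 26.8 × 81.0/(560 + 81.0) = 3.39 V.
With the supply zeroed, R_top and R_bot appear in parallel from the tap: R_th = R_top‖R_bot = (560 × 81.0)/641.0 = 70.8 kΩ.

V_th = 3.39 V, R_th = 70.8 kΩ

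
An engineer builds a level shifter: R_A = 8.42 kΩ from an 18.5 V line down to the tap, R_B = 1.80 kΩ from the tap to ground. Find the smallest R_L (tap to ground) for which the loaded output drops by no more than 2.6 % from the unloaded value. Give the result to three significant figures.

Output resistance R_th = R_A‖R_B = (8.42 × 1.80)/10.22 = 1.483 kΩ.
The fractional drop is R_th/(R_th + R_L); requiring this ≤ 0.0260 gives R_L ≥ R_th(1/0.0260 − 1) = 1.483 × 37.46 = 55.6 kΩ.

R_L(min) ≈ 55.6 kΩ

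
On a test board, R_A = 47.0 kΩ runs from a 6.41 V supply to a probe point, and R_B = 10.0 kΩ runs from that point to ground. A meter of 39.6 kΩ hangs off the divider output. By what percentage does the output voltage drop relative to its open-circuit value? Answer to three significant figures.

Unloaded V = 6.41 × 10.0/57.00 = 1.125 V.
Loaded: R_B‖R_L = 7.984 kΩ, giving V = 6.41 × 7.984/54.98 = 0.9308 V.
Drop = (1.125 − 0.9308) / 1.125 = 17.2 %.

17.2 %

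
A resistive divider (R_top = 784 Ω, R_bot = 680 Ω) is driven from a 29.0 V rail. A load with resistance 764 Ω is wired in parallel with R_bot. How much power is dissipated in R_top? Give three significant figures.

P ≈ 504 mW

Total resistance from the source is R_top + (R_bot‖R_L) = 1144 Ω, so I = 29.0/1144 Ω = 25.35 mA.
P = I²·R_top = (25.35 mA)² × 784 Ω = 504 mW.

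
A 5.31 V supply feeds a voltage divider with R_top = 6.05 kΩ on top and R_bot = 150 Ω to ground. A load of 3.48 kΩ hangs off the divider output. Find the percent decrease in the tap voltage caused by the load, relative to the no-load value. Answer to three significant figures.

The divider's output (Thévenin) resistance is R_top‖R_bot = 146.4 Ω.
Fractional drop under load = R_th/(R_th + R_L) = 146.4 / (146.4 + 3480) = 0.04036.
So the output falls by 4.04 %.

4.04 %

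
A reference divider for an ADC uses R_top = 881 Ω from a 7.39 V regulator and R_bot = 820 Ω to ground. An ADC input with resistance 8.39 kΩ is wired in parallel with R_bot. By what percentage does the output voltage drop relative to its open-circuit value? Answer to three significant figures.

The divider's output (Thévenin) resistance is R_top‖R_bot = 424.7 Ω.
Fractional drop under load = R_th/(R_th + R_L) = 424.7 / (424.7 + 8390) = 0.04818.
So the output falls by 4.82 %.

4.82 %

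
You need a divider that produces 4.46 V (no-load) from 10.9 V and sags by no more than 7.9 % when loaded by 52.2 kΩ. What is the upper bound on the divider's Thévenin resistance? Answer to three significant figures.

R_th ≤ 4.48 kΩ

Loading drop = R_th/(R_th + R_L) ≤ 0.0790, so R_th ≤ R_L · ε/(1−ε) = 52.2 kΩ × 0.0790/0.9210 = 4.48 kΩ.
(Any R1, R2 with R2/(R1+R2) = 0.409 and R1‖R2 ≤ 4.48 kΩ will meet the spec.)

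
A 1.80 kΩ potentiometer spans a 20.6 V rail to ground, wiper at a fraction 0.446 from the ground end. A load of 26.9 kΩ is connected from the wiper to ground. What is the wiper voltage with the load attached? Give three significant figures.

The wiper splits the pot into (1−α)R = 997.2 Ω above and αR = 802.8 Ω below.
Lower section ‖ load = 779.5 Ω.
V_wiper = 20.6 × 779.5/(997.2 + 779.5) = 9.04 V.

V ≈ 9.04 V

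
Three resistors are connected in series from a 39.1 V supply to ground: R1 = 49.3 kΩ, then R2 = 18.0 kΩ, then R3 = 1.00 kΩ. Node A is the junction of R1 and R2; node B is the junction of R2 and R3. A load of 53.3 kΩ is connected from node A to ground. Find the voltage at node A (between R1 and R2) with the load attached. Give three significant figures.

Below node A the series string R2+R3 = 19.00 kΩ sits in parallel with the 53.3 kΩ load: 14.01 kΩ.
V_A = 39.1 × 14.01/(49.3 + 14.01) = 8.65 V.

V ≈ 8.65 V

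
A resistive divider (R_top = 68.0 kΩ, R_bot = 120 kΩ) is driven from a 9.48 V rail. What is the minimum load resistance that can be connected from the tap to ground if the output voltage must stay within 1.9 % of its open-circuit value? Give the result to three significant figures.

R_L(min) ≈ 2.24 MΩ

Output resistance R_th = R_top‖R_bot = (68.0 × 120)/188.0 = 43.40 kΩ.
The fractional drop is R_th/(R_th + R_L); requiring this ≤ 0.0190 gives R_L ≥ R_th(1/0.0190 − 1) = 43.40 × 51.63 = 2.24 MΩ.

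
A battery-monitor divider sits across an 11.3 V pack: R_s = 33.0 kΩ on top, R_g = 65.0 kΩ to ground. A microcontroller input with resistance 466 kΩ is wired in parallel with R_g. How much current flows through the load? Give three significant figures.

R_g‖R_L = 57.04 kΩ; V_out = 11.3 × 57.04/90.04 = 7.159 V.
I_L = V_out / R_L = 7.159 / 466 kΩ = 0.0154 mA.

I_L ≈ 0.0154 mA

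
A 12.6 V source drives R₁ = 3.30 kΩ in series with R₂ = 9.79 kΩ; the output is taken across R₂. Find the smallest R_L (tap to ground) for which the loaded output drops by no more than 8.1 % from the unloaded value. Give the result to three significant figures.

R_L(min) ≈ 28.0 kΩ

Output resistance R_th = R₁‖R₂ = (3.30 × 9.79)/13.09 = 2.468 kΩ.
The fractional drop is R_th/(R_th + R_L); requiring this ≤ 0.0810 gives R_L ≥ R_th(1/0.0810 − 1) = 2.468 × 11.35 = 28.0 kΩ.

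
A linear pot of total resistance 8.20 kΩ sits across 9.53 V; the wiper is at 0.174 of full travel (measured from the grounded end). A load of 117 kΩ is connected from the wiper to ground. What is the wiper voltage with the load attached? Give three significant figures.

The wiper splits the pot into (1−α)R = 6.773 kΩ above and αR = 1.427 kΩ below.
Lower section ‖ load = 1.410 kΩ.
V_wiper = 9.53 × 1.410/(6.773 + 1.410) = 1.64 V.

V ≈ 1.64 V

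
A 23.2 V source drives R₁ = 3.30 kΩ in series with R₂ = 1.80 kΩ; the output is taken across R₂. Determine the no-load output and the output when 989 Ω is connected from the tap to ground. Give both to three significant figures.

Open-circuit: V = 23.2 × 1800/(3300 + 1800) = 8.19 V.
With the load, R₂ becomes R₂‖R_L = 638.3 Ω, so V = 23.2 × 638.3/3938 = 3.76 V.

Unloaded: 8.19 V; loaded: 3.76 V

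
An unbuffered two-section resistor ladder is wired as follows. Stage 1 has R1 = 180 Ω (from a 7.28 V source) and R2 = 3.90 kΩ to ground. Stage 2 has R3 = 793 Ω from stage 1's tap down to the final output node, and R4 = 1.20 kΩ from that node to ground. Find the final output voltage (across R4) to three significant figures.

V_out ≈ 3.86 V

Stage 2 presents R3+R4 = 1993 Ω as a load on stage 1's tap.
Stage 1's lower leg becomes R2‖(R3+R4) = 1319 Ω, so V_mid = 7.28 × 1319/1499 = 6.406 V.
Stage 2 is itself unloaded: V_out = V_mid × R4/(R3+R4) = 6.406 × 1200/1993 = 3.86 V.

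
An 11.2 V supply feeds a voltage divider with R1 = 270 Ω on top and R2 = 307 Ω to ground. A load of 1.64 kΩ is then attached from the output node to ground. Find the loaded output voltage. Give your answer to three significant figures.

The load sits in parallel with R2: R2‖R_L = (307 × 1640) / (307 + 1640) = 258.6 Ω.
V_out = 11.2 × 258.6 / (270 + 258.6) = 11.2 × 258.6/528.6 = 5.48 V.

V_out ≈ 5.48 V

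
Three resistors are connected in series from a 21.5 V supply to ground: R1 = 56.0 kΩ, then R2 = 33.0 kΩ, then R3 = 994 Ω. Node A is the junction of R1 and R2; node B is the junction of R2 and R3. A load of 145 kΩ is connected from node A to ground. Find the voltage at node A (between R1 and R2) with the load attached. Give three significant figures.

Below node A the series string R2+R3 = 33990 Ω sits in parallel with the 145000 Ω load: 27540 Ω.
V_A = 21.5 × 27540/(56000 + 27540) = 7.09 V.

V ≈ 7.09 V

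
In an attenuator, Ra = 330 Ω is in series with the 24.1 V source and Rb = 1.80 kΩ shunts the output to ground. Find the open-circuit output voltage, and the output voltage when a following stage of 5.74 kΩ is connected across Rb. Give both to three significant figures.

Unloaded: 20.4 V; loaded: 19.4 V

Open-circuit: V = 24.1 × 1800/(330 + 1800) = 20.4 V.
With the load, Rb becomes Rb‖R_L = 1370 Ω, so V = 24.1 × 1370/1700 = 19.4 V.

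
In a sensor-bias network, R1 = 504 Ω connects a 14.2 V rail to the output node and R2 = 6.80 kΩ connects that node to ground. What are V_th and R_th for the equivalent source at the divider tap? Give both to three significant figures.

V_th is the open-circuit tap voltage: 14.2 × 6800/(504 + 6800) = 13.2 V.
With the supply zeroed, R1 and R2 appear in parallel from the tap: R_th = R1‖R2 = (504 × 6800)/7304 = 469 Ω.

V_th = 13.2 V, R_th = 469 Ω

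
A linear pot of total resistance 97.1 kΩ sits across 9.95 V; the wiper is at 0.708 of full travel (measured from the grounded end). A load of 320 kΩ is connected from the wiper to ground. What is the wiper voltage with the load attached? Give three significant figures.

V ≈ 6.63 V

The wiper splits the pot into (1−α)R = 28.35 kΩ above and αR = 68.75 kΩ below.
Lower section ‖ load = 56.59 kΩ.
V_wiper = 9.95 × 56.59/(28.35 + 56.59) = 6.63 V.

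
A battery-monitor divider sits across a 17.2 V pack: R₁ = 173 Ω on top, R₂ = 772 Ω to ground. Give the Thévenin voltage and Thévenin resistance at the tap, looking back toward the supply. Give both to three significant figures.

V_th = 14.1 V, R_th = 141 Ω

V_th is the open-circuit tap voltage: 17.2 × 772/(173 + 772) = 14.1 V.
With the supply zeroed, R₁ and R₂ appear in parallel from the tap: R_th = R₁‖R₂ = (173 × 772)/945.0 = 141 Ω.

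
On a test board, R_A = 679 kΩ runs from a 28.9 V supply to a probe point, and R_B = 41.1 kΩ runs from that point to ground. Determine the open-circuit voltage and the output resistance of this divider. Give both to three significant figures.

V_th is the open-circuit tap voltage: 28.9 × 41.1/(679 + 41.1) = 1.65 V.
With the supply zeroed, R_A and R_B appear in parallel from the tap: R_th = R_A‖R_B = (679 × 41.1)/720.1 = 38.8 kΩ.

V_th = 1.65 V, R_th = 38.8 kΩ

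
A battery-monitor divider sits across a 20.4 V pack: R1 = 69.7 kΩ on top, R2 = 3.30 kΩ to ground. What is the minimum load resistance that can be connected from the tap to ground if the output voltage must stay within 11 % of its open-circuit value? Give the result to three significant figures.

Output resistance R_th = R1‖R2 = (69.7 × 3.30)/73.00 = 3.151 kΩ.
The fractional drop is R_th/(R_th + R_L); requiring this ≤ 0.110 gives R_L ≥ R_th(1/0.110 − 1) = 3.151 × 8.091 = 25.5 kΩ.

R_L(min) ≈ 25.5 kΩ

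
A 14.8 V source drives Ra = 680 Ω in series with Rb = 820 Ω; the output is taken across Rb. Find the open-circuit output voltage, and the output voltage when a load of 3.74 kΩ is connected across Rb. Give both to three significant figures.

Unloaded: 8.09 V; loaded: 7.36 V

Open-circuit: V = 14.8 × 820/(680 + 820) = 8.09 V.
With the load, Rb becomes Rb‖R_L = 672.5 Ω, so V = 14.8 × 672.5/1353 = 7.36 V.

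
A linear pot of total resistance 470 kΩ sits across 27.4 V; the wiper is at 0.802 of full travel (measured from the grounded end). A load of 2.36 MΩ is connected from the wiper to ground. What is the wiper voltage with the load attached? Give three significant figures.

V ≈ 21.3 V

The wiper splits the pot into (1−α)R = 93.06 kΩ above and αR = 376.9 kΩ below.
Lower section ‖ load = 325.0 kΩ.
V_wiper = 27.4 × 325.0/(93.06 + 325.0) = 21.3 V.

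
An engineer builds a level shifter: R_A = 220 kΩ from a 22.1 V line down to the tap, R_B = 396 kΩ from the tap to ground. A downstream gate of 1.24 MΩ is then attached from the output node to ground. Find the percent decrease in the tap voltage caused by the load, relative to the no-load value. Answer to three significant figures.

The divider's output (Thévenin) resistance is R_A‖R_B = 141.4 kΩ.
Fractional drop under load = R_th/(R_th + R_L) = 141.4 / (141.4 + 1240) = 0.1024.
So the output falls by 10.2 %.

10.2 %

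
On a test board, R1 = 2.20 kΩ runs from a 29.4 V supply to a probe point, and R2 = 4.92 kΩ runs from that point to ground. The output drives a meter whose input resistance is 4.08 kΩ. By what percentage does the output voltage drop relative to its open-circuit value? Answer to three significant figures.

27.1 %

Unloaded V = 29.4 × 4.92/7.120 = 20.32 V.
Loaded: R2‖R_L = 2.230 kΩ, giving V = 29.4 × 2.230/4.430 = 14.80 V.
Drop = (20.32 − 14.80) / 20.32 = 27.1 %.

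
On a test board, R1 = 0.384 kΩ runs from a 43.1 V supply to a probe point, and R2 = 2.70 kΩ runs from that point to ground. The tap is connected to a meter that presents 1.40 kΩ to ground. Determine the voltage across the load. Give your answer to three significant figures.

The load sits in parallel with R2: R2‖R_L = (2700 × 1400) / (2700 + 1400) = 922.0 Ω.
V_out = 43.1 × 922.0 / (384 + 922.0) = 43.1 × 922.0/1306 = 30.4 V.

V_out ≈ 30.4 V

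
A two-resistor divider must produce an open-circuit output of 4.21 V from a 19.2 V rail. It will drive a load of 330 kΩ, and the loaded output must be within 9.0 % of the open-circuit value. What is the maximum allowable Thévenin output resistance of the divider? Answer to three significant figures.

R_th ≤ 32.6 kΩ

Loading drop = R_th/(R_th + R_L) ≤ 0.0900, so R_th ≤ R_L · ε/(1−ε) = 330 kΩ × 0.0900/0.9100 = 32.6 kΩ.
(Any R1, R2 with R2/(R1+R2) = 0.219 and R1‖R2 ≤ 32.6 kΩ will meet the spec.)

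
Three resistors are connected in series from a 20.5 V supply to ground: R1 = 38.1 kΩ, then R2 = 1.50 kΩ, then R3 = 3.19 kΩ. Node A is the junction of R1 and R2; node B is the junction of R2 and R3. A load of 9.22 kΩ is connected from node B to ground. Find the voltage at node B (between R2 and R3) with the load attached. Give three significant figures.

V ≈ 1.16 V

At node B, R3 is in parallel with the load: R3‖R_L = 2.370 kΩ.
Below node A the resistance is R2 + (R3‖R_L) = 3.870 kΩ, so V_A = 20.5 × 3.870/41.97 = 1.890 V.
Then V_B = V_A × (R3‖R_L)/(R2 + R3‖R_L) = 1.890 × 2.370/3.870 = 1.16 V.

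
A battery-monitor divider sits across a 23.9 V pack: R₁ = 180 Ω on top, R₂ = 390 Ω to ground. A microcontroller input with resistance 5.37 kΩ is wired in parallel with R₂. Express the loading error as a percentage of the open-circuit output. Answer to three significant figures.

The divider's output (Thévenin) resistance is R₁‖R₂ = 123.2 Ω.
Fractional drop under load = R_th/(R_th + R_L) = 123.2 / (123.2 + 5370) = 0.02242.
So the output falls by 2.24 %.

2.24 %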